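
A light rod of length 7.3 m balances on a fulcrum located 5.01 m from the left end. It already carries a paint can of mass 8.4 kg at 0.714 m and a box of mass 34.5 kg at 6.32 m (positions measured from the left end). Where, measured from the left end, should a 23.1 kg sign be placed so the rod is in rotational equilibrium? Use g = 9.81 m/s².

Choose the fulcrum (at 5.01 m from the left end) as the axis so the support reaction has zero arm there.
Paint can: 8.4 × 9.81 = 82.4 N down at 0.714 m → arm 4.296 m, τ = 82.4 × 4.296 = 354 N·m counterclockwise.
Box: 34.5 × 9.81 = 338.4 N down at 6.32 m → arm 1.31 m, τ = 338.4 × 1.31 = 443.3 N·m clockwise.
Net moment of existing loads = 89.3 N·m clockwise.
The sign weighs 23.1 × 9.81 = 226.6 N and must supply an equal counterclockwise moment, so its lever arm about the fulcrum is 89.3 / 226.6 = 0.394 m.
That puts it at 5.01 − 0.394 = 4.62 m from the left end.

x ≈ 4.62 m from the left end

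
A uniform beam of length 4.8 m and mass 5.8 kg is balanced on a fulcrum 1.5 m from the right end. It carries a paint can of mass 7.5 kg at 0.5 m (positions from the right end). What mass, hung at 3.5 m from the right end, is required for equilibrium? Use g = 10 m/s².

Take moments about the fulcrum (at 1.5 m from the right end).
Beam weight: 5.8 × 10 = 58 N down at 2.4 m → arm 0.9 m, τ = 58 × 0.9 = 52.2 N·m counterclockwise.
Paint can: 7.5 × 10 = 75 N down at 0.5 m → arm 1 m, τ = 75 × 1 = 75 N·m clockwise.
Net moment of known loads = 22.8 N·m clockwise.
An unknown mass m at 3.5 m has arm 2 m; its moment is m·g·2 counterclockwise.
For rotational equilibrium, m × 10 × 2 = 22.8, so m = 22.8 / (10 × 2) = 1.14 kg.

m ≈ 1.14 kg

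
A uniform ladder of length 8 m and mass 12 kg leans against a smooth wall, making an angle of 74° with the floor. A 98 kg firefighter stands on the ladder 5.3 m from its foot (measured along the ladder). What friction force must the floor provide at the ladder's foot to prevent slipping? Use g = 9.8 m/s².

About the foot of the ladder:
Ladder weight 12×9.8 = 117.6 N acts at 4 m along the ladder; its horizontal arm is 4·cos74° = 1.103 m → τ = 129.7 N·m clockwise.
Firefighter: 98×9.8 = 960.4 N at 5.3 m → arm 1.461 m → τ = 1403 N·m clockwise.
Wall normal N acts horizontally at the top; its moment arm is the height L sinθ = 8·sin74° = 7.69 m, counterclockwise.
For rotational equilibrium, N × 7.69 = 1533, so N = 199 N.
ΣFx = 0: friction at the foot balances the wall's push, so f = N_wall = 199 N.

f ≈ 199 N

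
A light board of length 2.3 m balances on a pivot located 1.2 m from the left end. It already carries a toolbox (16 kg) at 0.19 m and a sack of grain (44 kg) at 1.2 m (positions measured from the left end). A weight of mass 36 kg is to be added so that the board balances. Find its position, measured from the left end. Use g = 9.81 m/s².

Sum moments about the pivot (at 1.2 m from the left end) (the support reaction has zero arm there).
Toolbox: 16 × 9.81 = 157 N down at 0.19 m → arm 1.01 m, τ = 157 × 1.01 = 158.6 N·m counterclockwise.
Sack of grain: acts at the pivot, moment arm 0 → no torque.
Net moment of existing loads = 158.6 N·m counterclockwise.
The weight weighs 36 × 9.81 = 353.2 N and must supply an equal clockwise moment, so its lever arm about the pivot is 158.6 / 353.2 = 0.449 m.
That puts it at 1.2 + 0.449 = 1.65 m from the left end.

x ≈ 1.65 m from the left end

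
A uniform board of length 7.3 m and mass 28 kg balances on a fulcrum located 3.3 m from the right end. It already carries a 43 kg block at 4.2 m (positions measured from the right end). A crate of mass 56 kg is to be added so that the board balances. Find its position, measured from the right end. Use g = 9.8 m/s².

Take moments about the fulcrum (at 3.3 m from the right end).
Beam weight: 28 × 9.8 = 274.4 N down at 3.65 m → arm 0.35 m, τ = 274.4 × 0.35 = 96.04 N·m counterclockwise.
Block: 43 × 9.8 = 421.4 N down at 4.2 m → arm 0.9 m, τ = 421.4 × 0.9 = 379.3 N·m counterclockwise.
Net moment of existing loads = 475.3 N·m counterclockwise.
The crate weighs 56 × 9.8 = 548.8 N and must supply an equal clockwise moment, so its lever arm about the fulcrum is 475.3 / 548.8 = 0.866 m.
That puts it at 3.3 − 0.866 = 2.43 m from the right end.

x ≈ 2.43 m from the right end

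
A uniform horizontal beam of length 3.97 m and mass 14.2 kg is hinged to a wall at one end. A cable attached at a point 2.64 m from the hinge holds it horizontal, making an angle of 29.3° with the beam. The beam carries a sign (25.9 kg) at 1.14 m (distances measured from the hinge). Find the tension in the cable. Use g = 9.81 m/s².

About the hinge:
Beam weight: 14.2 × 9.81 = 139.3 N down at 1.985 m → arm 1.985 m, τ = 139.3 × 1.985 = 276.5 N·m clockwise.
Sign: 25.9 × 9.81 = 254.1 N down at 1.14 m → arm 1.14 m, τ = 254.1 × 1.14 = 289.7 N·m clockwise.
Total clockwise load moment = 566.2 N·m.
The cable tension T acts at 2.64 m; only its component perpendicular to the beam, T sinθ, produces torque. sin 29.3° = 0.4894.
Balancing moments: T × 2.64 × 0.4894 = 566.2, giving T = 566.2 / 1.292 = 438 N.

T ≈ 438 N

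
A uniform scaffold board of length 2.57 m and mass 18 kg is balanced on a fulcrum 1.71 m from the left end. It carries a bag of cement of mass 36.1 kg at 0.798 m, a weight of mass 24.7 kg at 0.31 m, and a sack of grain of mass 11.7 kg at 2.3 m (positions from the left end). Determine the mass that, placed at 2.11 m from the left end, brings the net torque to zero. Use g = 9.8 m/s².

Choose the fulcrum (at 1.71 m from the left end) as the axis so the support reaction has zero arm there.
Beam weight: 18 × 9.8 = 176.4 N down at 1.285 m → arm 0.425 m, τ = 176.4 × 0.425 = 74.97 N·m counterclockwise.
Bag of cement: 36.1 × 9.8 = 353.8 N down at 0.798 m → arm 0.912 m, τ = 353.8 × 0.912 = 322.7 N·m counterclockwise.
Weight: 24.7 × 9.8 = 242.1 N down at 0.31 m → arm 1.4 m, τ = 242.1 × 1.4 = 338.9 N·m counterclockwise.
Sack of grain: 11.7 × 9.8 = 114.7 N down at 2.3 m → arm 0.59 m, τ = 114.7 × 0.59 = 67.67 N·m clockwise.
Net moment of known loads = 668.9 N·m counterclockwise.
An unknown mass m at 2.11 m has arm 0.4 m; its moment is m·g·0.4 clockwise.
Στ = 0 ⇒ m × 9.8 × 0.4 = 668.9 ⇒ m = 668.9 / (9.8 × 0.4) = 171 kg.

m ≈ 171 kg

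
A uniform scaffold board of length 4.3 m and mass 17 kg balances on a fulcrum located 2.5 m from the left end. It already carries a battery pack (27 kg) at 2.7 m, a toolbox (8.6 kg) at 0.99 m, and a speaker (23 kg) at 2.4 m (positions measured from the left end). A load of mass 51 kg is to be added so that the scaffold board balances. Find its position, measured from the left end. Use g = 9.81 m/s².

Take moments about the fulcrum (at 2.5 m from the left end).
Beam weight: 17 × 9.81 = 166.8 N down at 2.15 m → arm 0.35 m, τ = 166.8 × 0.35 = 58.38 N·m counterclockwise.
Battery pack: 27 × 9.81 = 264.9 N down at 2.7 m → arm 0.2 m, τ = 264.9 × 0.2 = 52.98 N·m clockwise.
Toolbox: 8.6 × 9.81 = 84.37 N down at 0.99 m → arm 1.51 m, τ = 84.37 × 1.51 = 127.4 N·m counterclockwise.
Speaker: 23 × 9.81 = 225.6 N down at 2.4 m → arm 0.1 m, τ = 225.6 × 0.1 = 22.56 N·m counterclockwise.
Net moment of existing loads = 155.4 N·m counterclockwise.
The load weighs 51 × 9.81 = 500.3 N and must supply an equal clockwise moment, so its lever arm about the fulcrum is 155.4 / 500.3 = 0.311 m.
That puts it at 2.5 + 0.311 = 2.81 m from the left end.

x ≈ 2.81 m from the left end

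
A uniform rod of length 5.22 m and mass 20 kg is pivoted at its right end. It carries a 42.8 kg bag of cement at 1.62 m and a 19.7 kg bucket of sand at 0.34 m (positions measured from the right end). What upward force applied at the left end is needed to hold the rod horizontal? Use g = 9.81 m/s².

Take moments about the right end.
Beam weight: 20 × 9.81 = 196.2 N down at 2.61 m → arm 2.61 m, τ = 196.2 × 2.61 = 512.1 N·m counterclockwise.
Bag of cement: 42.8 × 9.81 = 419.9 N down at 1.62 m → arm 1.62 m, τ = 419.9 × 1.62 = 680.2 N·m counterclockwise.
Bucket of sand: 19.7 × 9.81 = 193.3 N down at 0.34 m → arm 0.34 m, τ = 193.3 × 0.34 = 65.72 N·m counterclockwise.
Net moment of the loads = 1258 N·m counterclockwise.
The upward force F acts at the left end, arm 5.22 m, giving F × 5.22 clockwise.
Setting net torque to zero: F × 5.22 = 1258 → F = 1258 / 5.22 = 241 N.

F ≈ 241 N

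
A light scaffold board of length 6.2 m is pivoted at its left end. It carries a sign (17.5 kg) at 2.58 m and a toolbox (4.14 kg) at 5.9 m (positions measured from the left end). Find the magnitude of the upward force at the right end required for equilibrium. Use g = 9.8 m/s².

F ≈ 110 N

Take moments about the left end.
Sign: 17.5 × 9.8 = 171.5 N down at 2.58 m → arm 2.58 m, τ = 171.5 × 2.58 = 442.5 N·m clockwise.
Toolbox: 4.14 × 9.8 = 40.57 N down at 5.9 m → arm 5.9 m, τ = 40.57 × 5.9 = 239.4 N·m clockwise.
Net moment of the loads = 681.9 N·m clockwise.
The upward force F acts at the right end, arm 6.2 m, giving F × 6.2 counterclockwise.
Setting net torque to zero: F × 6.2 = 681.9 → F = 681.9 / 6.2 = 110 N.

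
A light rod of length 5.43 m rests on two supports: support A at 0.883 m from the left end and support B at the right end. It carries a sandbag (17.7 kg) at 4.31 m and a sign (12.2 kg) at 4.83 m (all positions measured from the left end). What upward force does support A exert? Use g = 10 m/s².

Taking torques about support B:
Sandbag: 17.7 × 10 = 177 N down at 4.31 m → arm 1.12 m, τ = 177 × 1.12 = 198.2 N·m counterclockwise.
Sign: 12.2 × 10 = 122 N down at 4.83 m → arm 0.6 m, τ = 122 × 0.6 = 73.2 N·m counterclockwise.
Net load moment about support B = 271.4 N·m counterclockwise.
Reaction R at support A is upward at 0.883 m, arm 4.547 m → moment R × 4.547 clockwise.
Setting net torque to zero: R × 4.547 = 271.4 → R = 59.7 N.

R_A ≈ 59.7 N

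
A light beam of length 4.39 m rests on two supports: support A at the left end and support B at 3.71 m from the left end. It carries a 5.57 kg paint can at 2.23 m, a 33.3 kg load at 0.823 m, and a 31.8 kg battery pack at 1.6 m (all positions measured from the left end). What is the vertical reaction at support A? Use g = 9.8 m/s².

Taking torques about support B:
Paint can: 5.57 × 9.8 = 54.59 N down at 2.23 m → arm 1.48 m, τ = 54.59 × 1.48 = 80.79 N·m counterclockwise.
Load: 33.3 × 9.8 = 326.3 N down at 0.823 m → arm 2.887 m, τ = 326.3 × 2.887 = 942 N·m counterclockwise.
Battery pack: 31.8 × 9.8 = 311.6 N down at 1.6 m → arm 2.11 m, τ = 311.6 × 2.11 = 657.5 N·m counterclockwise.
Net load moment about support B = 1680 N·m counterclockwise.
Reaction R at support A is upward at 0 m, arm 3.71 m → moment R × 3.71 clockwise.
For rotational equilibrium, R × 3.71 = 1680, so R = 453 N.

R_A ≈ 453 N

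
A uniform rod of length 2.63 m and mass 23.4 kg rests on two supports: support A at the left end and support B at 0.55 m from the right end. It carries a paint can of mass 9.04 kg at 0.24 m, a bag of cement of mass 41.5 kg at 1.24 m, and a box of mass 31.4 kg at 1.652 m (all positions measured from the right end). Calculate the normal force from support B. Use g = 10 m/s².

R_B ≈ 677 N

About support A:
Beam weight: 23.4 × 10 = 234 N down at 1.315 m → arm 1.315 m, τ = 234 × 1.315 = 307.7 N·m clockwise.
Paint can: 9.04 × 10 = 90.4 N down at 0.24 m → arm 2.39 m, τ = 90.4 × 2.39 = 216.1 N·m clockwise.
Bag of cement: 41.5 × 10 = 415 N down at 1.24 m → arm 1.39 m, τ = 415 × 1.39 = 576.8 N·m clockwise.
Box: 31.4 × 10 = 314 N down at 1.652 m → arm 0.978 m, τ = 314 × 0.978 = 307.1 N·m clockwise.
Net load moment about support A = 1408 N·m clockwise.
Reaction R at support B is upward at 0.55 m, arm 2.08 m → moment R × 2.08 counterclockwise.
Balancing moments: R × 2.08 = 1408, giving R = 677 N.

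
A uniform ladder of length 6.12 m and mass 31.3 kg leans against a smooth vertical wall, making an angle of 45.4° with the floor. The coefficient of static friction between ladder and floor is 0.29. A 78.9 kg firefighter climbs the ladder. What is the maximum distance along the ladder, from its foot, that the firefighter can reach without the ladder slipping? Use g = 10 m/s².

Taking torques about the foot of the ladder:
Ladder weight 31.3×10 = 313 N acts at 3.06 m along the ladder; its horizontal arm is 3.06·cos45.4° = 2.149 m → τ = 672.6 N·m clockwise.
Firefighter weight 78.9×10 = 789 N at distance d → arm d·cos45.4° → τ = 789·d·0.7022 clockwise.
Wall normal N at the top has arm L sinθ = 4.358 m counterclockwise, so Στ = 0 gives N·4.358 = 672.6 + 554·d.
ΣFy = 0 ⇒ N_floor = 1102 N, so the maximum friction is μ_s·N_floor = 0.29×1102 = 319.6 N. ΣFx = 0 ⇒ N_wall = f, so at the slipping point N = 319.6 N.
Substituting: 319.6×4.358 = 672.6 + 554·d ⇒ d = (1393 − 672.6) / 554 = 1.3 m.

d ≈ 1.3 m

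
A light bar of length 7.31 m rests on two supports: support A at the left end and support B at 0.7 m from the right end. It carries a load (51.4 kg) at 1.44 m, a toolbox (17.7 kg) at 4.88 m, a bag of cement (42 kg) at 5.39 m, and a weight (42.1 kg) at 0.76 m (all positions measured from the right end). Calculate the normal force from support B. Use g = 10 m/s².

Taking torques about support A:
Load: 51.4 × 10 = 514 N down at 1.44 m → arm 5.87 m, τ = 514 × 5.87 = 3017 N·m clockwise.
Toolbox: 17.7 × 10 = 177 N down at 4.88 m → arm 2.43 m, τ = 177 × 2.43 = 430.1 N·m clockwise.
Bag of cement: 42 × 10 = 420 N down at 5.39 m → arm 1.92 m, τ = 420 × 1.92 = 806.4 N·m clockwise.
Weight: 42.1 × 10 = 421 N down at 0.76 m → arm 6.55 m, τ = 421 × 6.55 = 2758 N·m clockwise.
Net load moment about support A = 7012 N·m clockwise.
Reaction R at support B is upward at 0.7 m, arm 6.61 m → moment R × 6.61 counterclockwise.
Στ = 0 ⇒ R × 6.61 = 7012 ⇒ R = 1060 N.

R_B ≈ 1060 N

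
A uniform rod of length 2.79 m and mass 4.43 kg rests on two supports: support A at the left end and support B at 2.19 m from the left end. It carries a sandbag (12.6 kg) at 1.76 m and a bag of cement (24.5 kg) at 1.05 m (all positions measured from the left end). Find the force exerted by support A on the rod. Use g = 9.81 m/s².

Choose support B as the axis so its reaction then has zero moment arm.
Beam weight: 4.43 × 9.81 = 43.46 N down at 1.395 m → arm 0.795 m, τ = 43.46 × 0.795 = 34.55 N·m counterclockwise.
Sandbag: 12.6 × 9.81 = 123.6 N down at 1.76 m → arm 0.43 m, τ = 123.6 × 0.43 = 53.15 N·m counterclockwise.
Bag of cement: 24.5 × 9.81 = 240.3 N down at 1.05 m → arm 1.14 m, τ = 240.3 × 1.14 = 273.9 N·m counterclockwise.
Net load moment about support B = 361.6 N·m counterclockwise.
Reaction R at support A is upward at 0 m, arm 2.19 m → moment R × 2.19 clockwise.
For rotational equilibrium, R × 2.19 = 361.6, so R = 165 N.

R_A ≈ 165 N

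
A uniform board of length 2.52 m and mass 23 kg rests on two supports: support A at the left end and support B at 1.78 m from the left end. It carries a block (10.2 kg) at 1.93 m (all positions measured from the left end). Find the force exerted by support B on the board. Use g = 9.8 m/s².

R_B ≈ 268 N

Choose support A as the axis so its reaction then has zero moment arm.
Beam weight: 23 × 9.8 = 225.4 N down at 1.26 m → arm 1.26 m, τ = 225.4 × 1.26 = 284 N·m clockwise.
Block: 10.2 × 9.8 = 99.96 N down at 1.93 m → arm 1.93 m, τ = 99.96 × 1.93 = 192.9 N·m clockwise.
Net load moment about support A = 476.9 N·m clockwise.
Reaction R at support B is upward at 1.78 m, arm 1.78 m → moment R × 1.78 counterclockwise.
Balancing moments: R × 1.78 = 476.9, giving R = 268 N.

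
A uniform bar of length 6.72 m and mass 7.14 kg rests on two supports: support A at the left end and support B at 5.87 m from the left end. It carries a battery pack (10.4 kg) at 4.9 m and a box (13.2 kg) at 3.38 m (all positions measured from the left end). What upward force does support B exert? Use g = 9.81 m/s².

R_B ≈ 200 N

About support A:
Beam weight: 7.14 × 9.81 = 70.04 N down at 3.36 m → arm 3.36 m, τ = 70.04 × 3.36 = 235.3 N·m clockwise.
Battery pack: 10.4 × 9.81 = 102 N down at 4.9 m → arm 4.9 m, τ = 102 × 4.9 = 499.8 N·m clockwise.
Box: 13.2 × 9.81 = 129.5 N down at 3.38 m → arm 3.38 m, τ = 129.5 × 3.38 = 437.7 N·m clockwise.
Net load moment about support A = 1173 N·m clockwise.
Reaction R at support B is upward at 5.87 m, arm 5.87 m → moment R × 5.87 counterclockwise.
Balancing moments: R × 5.87 = 1173, giving R = 200 N.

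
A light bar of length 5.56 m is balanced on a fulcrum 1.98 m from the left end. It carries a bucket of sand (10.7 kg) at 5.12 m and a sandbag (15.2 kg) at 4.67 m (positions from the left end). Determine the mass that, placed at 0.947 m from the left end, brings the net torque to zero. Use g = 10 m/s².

Choose the fulcrum (at 1.98 m from the left end) as the axis so the support reaction has zero arm there.
Bucket of sand: 10.7 × 10 = 107 N down at 5.12 m → arm 3.14 m, τ = 107 × 3.14 = 336 N·m clockwise.
Sandbag: 15.2 × 10 = 152 N down at 4.67 m → arm 2.69 m, τ = 152 × 2.69 = 408.9 N·m clockwise.
Net moment of known loads = 744.9 N·m clockwise.
An unknown mass m at 0.947 m has arm 1.033 m; its moment is m·g·1.033 counterclockwise.
Setting net torque to zero: m × 10 × 1.033 = 744.9 → m = 744.9 / (10 × 1.033) = 72.1 kg.

m ≈ 72.1 kg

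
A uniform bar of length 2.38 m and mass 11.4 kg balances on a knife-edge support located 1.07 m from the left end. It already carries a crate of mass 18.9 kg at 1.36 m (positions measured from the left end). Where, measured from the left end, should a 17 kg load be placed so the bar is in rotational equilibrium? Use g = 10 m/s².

x ≈ 0.667 m from the left end

Sum moments about the knife-edge support (at 1.07 m from the left end) (the support reaction has zero arm there).
Beam weight: 11.4 × 10 = 114 N down at 1.19 m → arm 0.12 m, τ = 114 × 0.12 = 13.68 N·m clockwise.
Crate: 18.9 × 10 = 189 N down at 1.36 m → arm 0.29 m, τ = 189 × 0.29 = 54.81 N·m clockwise.
Net moment of existing loads = 68.49 N·m clockwise.
The load weighs 17 × 10 = 170 N and must supply an equal counterclockwise moment, so its lever arm about the knife-edge support is 68.49 / 170 = 0.403 m.
That puts it at 1.07 − 0.403 = 0.667 m from the left end.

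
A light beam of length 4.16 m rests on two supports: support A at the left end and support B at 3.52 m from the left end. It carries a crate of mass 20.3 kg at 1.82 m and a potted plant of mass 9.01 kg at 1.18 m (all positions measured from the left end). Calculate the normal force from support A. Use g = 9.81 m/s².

R_A ≈ 155 N

Choose support B as the axis so its reaction then has zero moment arm.
Crate: 20.3 × 9.81 = 199.1 N down at 1.82 m → arm 1.7 m, τ = 199.1 × 1.7 = 338.5 N·m counterclockwise.
Potted plant: 9.01 × 9.81 = 88.39 N down at 1.18 m → arm 2.34 m, τ = 88.39 × 2.34 = 206.8 N·m counterclockwise.
Net load moment about support B = 545.3 N·m counterclockwise.
Reaction R at support A is upward at 0 m, arm 3.52 m → moment R × 3.52 clockwise.
Setting net torque to zero: R × 3.52 = 545.3 → R = 155 N.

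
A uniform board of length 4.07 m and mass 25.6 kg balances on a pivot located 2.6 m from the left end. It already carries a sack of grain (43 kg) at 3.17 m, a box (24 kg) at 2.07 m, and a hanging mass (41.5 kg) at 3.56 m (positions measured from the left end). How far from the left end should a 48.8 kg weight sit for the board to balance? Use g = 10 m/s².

x ≈ 1.84 m from the left end

About the pivot (at 2.6 m from the left end):
Beam weight: 25.6 × 10 = 256 N down at 2.035 m → arm 0.565 m, τ = 256 × 0.565 = 144.6 N·m counterclockwise.
Sack of grain: 43 × 10 = 430 N down at 3.17 m → arm 0.57 m, τ = 430 × 0.57 = 245.1 N·m clockwise.
Box: 24 × 10 = 240 N down at 2.07 m → arm 0.53 m, τ = 240 × 0.53 = 127.2 N·m counterclockwise.
Hanging mass: 41.5 × 10 = 415 N down at 3.56 m → arm 0.96 m, τ = 415 × 0.96 = 398.4 N·m clockwise.
Net moment of existing loads = 371.7 N·m clockwise.
The weight weighs 48.8 × 10 = 488 N and must supply an equal counterclockwise moment, so its lever arm about the pivot is 371.7 / 488 = 0.762 m.
That puts it at 2.6 − 0.762 = 1.84 m from the left end.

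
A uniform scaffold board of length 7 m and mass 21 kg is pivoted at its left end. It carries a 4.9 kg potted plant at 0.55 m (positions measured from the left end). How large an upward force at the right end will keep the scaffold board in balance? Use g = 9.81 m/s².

Take moments about the left end.
Beam weight: 21 × 9.81 = 206 N down at 3.5 m → arm 3.5 m, τ = 206 × 3.5 = 721 N·m clockwise.
Potted plant: 4.9 × 9.81 = 48.07 N down at 0.55 m → arm 0.55 m, τ = 48.07 × 0.55 = 26.44 N·m clockwise.
Net moment of the loads = 747.4 N·m clockwise.
The upward force F acts at the right end, arm 7 m, giving F × 7 counterclockwise.
Balancing moments: F × 7 = 747.4, giving F = 747.4 / 7 = 107 N.

F ≈ 107 N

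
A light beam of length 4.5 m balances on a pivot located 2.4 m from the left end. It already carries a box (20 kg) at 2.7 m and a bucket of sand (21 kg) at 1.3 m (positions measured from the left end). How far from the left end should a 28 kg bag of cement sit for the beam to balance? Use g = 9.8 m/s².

x ≈ 3.01 m from the left end

Taking torques about the pivot (at 2.4 m from the left end):
Box: 20 × 9.8 = 196 N down at 2.7 m → arm 0.3 m, τ = 196 × 0.3 = 58.8 N·m clockwise.
Bucket of sand: 21 × 9.8 = 205.8 N down at 1.3 m → arm 1.1 m, τ = 205.8 × 1.1 = 226.4 N·m counterclockwise.
Net moment of existing loads = 167.6 N·m counterclockwise.
The bag of cement weighs 28 × 9.8 = 274.4 N and must supply an equal clockwise moment, so its lever arm about the pivot is 167.6 / 274.4 = 0.611 m.
That puts it at 2.4 + 0.611 = 3.01 m from the left end.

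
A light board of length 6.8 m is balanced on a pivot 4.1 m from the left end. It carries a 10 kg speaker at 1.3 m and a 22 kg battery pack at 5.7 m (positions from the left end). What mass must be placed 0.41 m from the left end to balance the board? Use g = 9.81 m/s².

m ≈ 1.95 kg

Take moments about the pivot (at 4.1 m from the left end).
Speaker: 10 × 9.81 = 98.1 N down at 1.3 m → arm 2.8 m, τ = 98.1 × 2.8 = 274.7 N·m counterclockwise.
Battery pack: 22 × 9.81 = 215.8 N down at 5.7 m → arm 1.6 m, τ = 215.8 × 1.6 = 345.3 N·m clockwise.
Net moment of known loads = 70.6 N·m clockwise.
An unknown mass m at 0.41 m has arm 3.69 m; its moment is m·g·3.69 counterclockwise.
Balancing moments: m × 9.81 × 3.69 = 70.6, giving m = 70.6 / (9.81 × 3.69) = 1.95 kg.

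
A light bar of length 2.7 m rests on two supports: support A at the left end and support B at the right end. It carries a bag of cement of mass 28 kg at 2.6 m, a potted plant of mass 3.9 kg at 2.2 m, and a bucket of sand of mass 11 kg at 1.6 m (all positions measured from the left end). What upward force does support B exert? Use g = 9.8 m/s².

R_B ≈ 359 N

Choose support A as the axis so its reaction then has zero moment arm.
Bag of cement: 28 × 9.8 = 274.4 N down at 2.6 m → arm 2.6 m, τ = 274.4 × 2.6 = 713.4 N·m clockwise.
Potted plant: 3.9 × 9.8 = 38.22 N down at 2.2 m → arm 2.2 m, τ = 38.22 × 2.2 = 84.08 N·m clockwise.
Bucket of sand: 11 × 9.8 = 107.8 N down at 1.6 m → arm 1.6 m, τ = 107.8 × 1.6 = 172.5 N·m clockwise.
Net load moment about support A = 970 N·m clockwise.
Reaction R at support B is upward at 2.7 m, arm 2.7 m → moment R × 2.7 counterclockwise.
For rotational equilibrium, R × 2.7 = 970, so R = 359 N.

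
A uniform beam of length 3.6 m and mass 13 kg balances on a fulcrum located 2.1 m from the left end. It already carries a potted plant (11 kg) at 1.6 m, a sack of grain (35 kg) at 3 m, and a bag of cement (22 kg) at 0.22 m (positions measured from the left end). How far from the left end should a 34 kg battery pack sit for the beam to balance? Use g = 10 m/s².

x ≈ 2.67 m from the left end

Choose the fulcrum (at 2.1 m from the left end) as the axis so the support reaction has zero arm there.
Beam weight: 13 × 10 = 130 N down at 1.8 m → arm 0.3 m, τ = 130 × 0.3 = 39 N·m counterclockwise.
Potted plant: 11 × 10 = 110 N down at 1.6 m → arm 0.5 m, τ = 110 × 0.5 = 55 N·m counterclockwise.
Sack of grain: 35 × 10 = 350 N down at 3 m → arm 0.9 m, τ = 350 × 0.9 = 315 N·m clockwise.
Bag of cement: 22 × 10 = 220 N down at 0.22 m → arm 1.88 m, τ = 220 × 1.88 = 413.6 N·m counterclockwise.
Net moment of existing loads = 192.6 N·m counterclockwise.
The battery pack weighs 34 × 10 = 340 N and must supply an equal clockwise moment, so its lever arm about the fulcrum is 192.6 / 340 = 0.566 m.
That puts it at 2.1 + 0.566 = 2.67 m from the left end.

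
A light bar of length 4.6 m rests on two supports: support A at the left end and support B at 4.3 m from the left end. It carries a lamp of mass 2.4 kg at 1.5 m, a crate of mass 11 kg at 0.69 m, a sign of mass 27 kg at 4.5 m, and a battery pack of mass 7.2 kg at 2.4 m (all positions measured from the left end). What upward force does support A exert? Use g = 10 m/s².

R_A ≈ 127 N

Taking torques about support B:
Lamp: 2.4 × 10 = 24 N down at 1.5 m → arm 2.8 m, τ = 24 × 2.8 = 67.2 N·m counterclockwise.
Crate: 11 × 10 = 110 N down at 0.69 m → arm 3.61 m, τ = 110 × 3.61 = 397.1 N·m counterclockwise.
Sign: 27 × 10 = 270 N down at 4.5 m → arm 0.2 m, τ = 270 × 0.2 = 54 N·m clockwise.
Battery pack: 7.2 × 10 = 72 N down at 2.4 m → arm 1.9 m, τ = 72 × 1.9 = 136.8 N·m counterclockwise.
Net load moment about support B = 547.1 N·m counterclockwise.
Reaction R at support A is upward at 0 m, arm 4.3 m → moment R × 4.3 clockwise.
Setting net torque to zero: R × 4.3 = 547.1 → R = 127 N.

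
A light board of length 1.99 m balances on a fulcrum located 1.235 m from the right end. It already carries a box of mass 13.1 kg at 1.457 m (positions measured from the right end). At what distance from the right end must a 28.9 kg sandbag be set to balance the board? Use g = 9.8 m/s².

x ≈ 1.13 m from the right end

Taking torques about the fulcrum (at 1.235 m from the right end):
Box: 13.1 × 9.8 = 128.4 N down at 1.457 m → arm 0.222 m, τ = 128.4 × 0.222 = 28.5 N·m counterclockwise.
Net moment of existing loads = 28.5 N·m counterclockwise.
The sandbag weighs 28.9 × 9.8 = 283.2 N and must supply an equal clockwise moment, so its lever arm about the fulcrum is 28.5 / 283.2 = 0.101 m.
That puts it at 1.235 − 0.101 = 1.13 m from the right end.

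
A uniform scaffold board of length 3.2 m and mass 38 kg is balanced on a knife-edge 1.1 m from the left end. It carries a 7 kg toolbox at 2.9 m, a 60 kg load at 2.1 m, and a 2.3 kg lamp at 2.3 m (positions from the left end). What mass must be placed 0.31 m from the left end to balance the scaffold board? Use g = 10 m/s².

Sum moments about the knife-edge (at 1.1 m from the left end) (the support reaction has zero arm there).
Beam weight: 38 × 10 = 380 N down at 1.6 m → arm 0.5 m, τ = 380 × 0.5 = 190 N·m clockwise.
Toolbox: 7 × 10 = 70 N down at 2.9 m → arm 1.8 m, τ = 70 × 1.8 = 126 N·m clockwise.
Load: 60 × 10 = 600 N down at 2.1 m → arm 1 m, τ = 600 × 1 = 600 N·m clockwise.
Lamp: 2.3 × 10 = 23 N down at 2.3 m → arm 1.2 m, τ = 23 × 1.2 = 27.6 N·m clockwise.
Net moment of known loads = 943.6 N·m clockwise.
An unknown mass m at 0.31 m has arm 0.79 m; its moment is m·g·0.79 counterclockwise.
Setting net torque to zero: m × 10 × 0.79 = 943.6 → m = 943.6 / (10 × 0.79) = 119 kg.

m ≈ 119 kg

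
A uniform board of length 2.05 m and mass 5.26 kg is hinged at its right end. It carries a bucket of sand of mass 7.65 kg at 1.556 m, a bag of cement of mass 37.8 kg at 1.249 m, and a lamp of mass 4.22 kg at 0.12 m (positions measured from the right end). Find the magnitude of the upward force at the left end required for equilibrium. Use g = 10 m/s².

F ≈ 317 N

Choose the right end as the axis so the unknown pivot reaction has zero arm there.
Beam weight: 5.26 × 10 = 52.6 N down at 1.025 m → arm 1.025 m, τ = 52.6 × 1.025 = 53.91 N·m counterclockwise.
Bucket of sand: 7.65 × 10 = 76.5 N down at 1.556 m → arm 1.556 m, τ = 76.5 × 1.556 = 119 N·m counterclockwise.
Bag of cement: 37.8 × 10 = 378 N down at 1.249 m → arm 1.249 m, τ = 378 × 1.249 = 472.1 N·m counterclockwise.
Lamp: 4.22 × 10 = 42.2 N down at 0.12 m → arm 0.12 m, τ = 42.2 × 0.12 = 5.064 N·m counterclockwise.
Net moment of the loads = 650.1 N·m counterclockwise.
The upward force F acts at the left end, arm 2.05 m, giving F × 2.05 clockwise.
Στ = 0 ⇒ F × 2.05 = 650.1 ⇒ F = 650.1 / 2.05 = 317 N.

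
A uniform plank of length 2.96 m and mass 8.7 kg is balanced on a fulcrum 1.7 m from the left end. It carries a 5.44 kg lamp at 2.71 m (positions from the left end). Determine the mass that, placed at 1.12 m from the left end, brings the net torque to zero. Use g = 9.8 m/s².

m ≈ 6.17 kg

Choose the fulcrum (at 1.7 m from the left end) as the axis so the support reaction has zero arm there.
Beam weight: 8.7 × 9.8 = 85.26 N down at 1.48 m → arm 0.22 m, τ = 85.26 × 0.22 = 18.76 N·m counterclockwise.
Lamp: 5.44 × 9.8 = 53.31 N down at 2.71 m → arm 1.01 m, τ = 53.31 × 1.01 = 53.84 N·m clockwise.
Net moment of known loads = 35.08 N·m clockwise.
An unknown mass m at 1.12 m has arm 0.58 m; its moment is m·g·0.58 counterclockwise.
Setting net torque to zero: m × 9.8 × 0.58 = 35.08 → m = 35.08 / (9.8 × 0.58) = 6.17 kg.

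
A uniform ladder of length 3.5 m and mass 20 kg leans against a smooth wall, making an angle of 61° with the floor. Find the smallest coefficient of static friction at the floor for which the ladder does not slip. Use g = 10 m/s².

Sum moments about the foot of the ladder (the floor normal and friction both act there and drop out).
Ladder weight 20×10 = 200 N acts at 1.75 m along the ladder; its horizontal arm is 1.75·cos61° = 0.8484 m → τ = 169.7 N·m clockwise.
Wall normal N acts horizontally at the top; its moment arm is the height L sinθ = 3.5·sin61° = 3.061 m, counterclockwise.
For rotational equilibrium, N × 3.061 = 169.7, so N = 55.44 N.
ΣFx = 0 ⇒ f = N_wall = 55.44 N. ΣFy = 0 ⇒ N_floor = 200 N.
μ_min = f / N_floor = 55.44 / 200 = 0.277.

μ_min ≈ 0.277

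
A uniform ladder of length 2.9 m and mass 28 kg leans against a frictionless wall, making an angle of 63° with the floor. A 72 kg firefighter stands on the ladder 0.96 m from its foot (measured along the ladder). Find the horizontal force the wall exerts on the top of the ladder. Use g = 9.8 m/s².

Choose the foot of the ladder as the axis so the floor normal and friction both act there and drop out.
Ladder weight 28×9.8 = 274.4 N acts at 1.45 m along the ladder; its horizontal arm is 1.45·cos63° = 0.6583 m → τ = 180.6 N·m clockwise.
Firefighter: 72×9.8 = 705.6 N at 0.96 m → arm 0.4358 m → τ = 307.5 N·m clockwise.
Wall normal N acts horizontally at the top; its moment arm is the height L sinθ = 2.9·sin63° = 2.584 m, counterclockwise.
Setting net torque to zero: N × 2.584 = 488.1 → N = 189 N.

N_wall ≈ 189 N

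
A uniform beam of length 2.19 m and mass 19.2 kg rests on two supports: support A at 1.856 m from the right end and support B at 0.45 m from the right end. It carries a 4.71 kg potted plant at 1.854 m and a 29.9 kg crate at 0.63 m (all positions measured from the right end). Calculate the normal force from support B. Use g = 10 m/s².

Choose support A as the axis so its reaction then has zero moment arm.
Beam weight: 19.2 × 10 = 192 N down at 1.095 m → arm 0.761 m, τ = 192 × 0.761 = 146.1 N·m clockwise.
Potted plant: 4.71 × 10 = 47.1 N down at 1.854 m → arm 0.002 m, τ = 47.1 × 0.002 = 0.0942 N·m clockwise.
Crate: 29.9 × 10 = 299 N down at 0.63 m → arm 1.226 m, τ = 299 × 1.226 = 366.6 N·m clockwise.
Net load moment about support A = 512.8 N·m clockwise.
Reaction R at support B is upward at 0.45 m, arm 1.406 m → moment R × 1.406 counterclockwise.
For rotational equilibrium, R × 1.406 = 512.8, so R = 365 N.

R_B ≈ 365 N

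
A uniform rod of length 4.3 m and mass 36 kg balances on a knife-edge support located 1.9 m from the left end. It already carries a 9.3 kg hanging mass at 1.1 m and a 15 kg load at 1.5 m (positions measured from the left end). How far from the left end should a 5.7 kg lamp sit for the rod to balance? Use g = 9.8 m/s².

Choose the knife-edge support (at 1.9 m from the left end) as the axis so the support reaction has zero arm there.
Beam weight: 36 × 9.8 = 352.8 N down at 2.15 m → arm 0.25 m, τ = 352.8 × 0.25 = 88.2 N·m clockwise.
Hanging mass: 9.3 × 9.8 = 91.14 N down at 1.1 m → arm 0.8 m, τ = 91.14 × 0.8 = 72.91 N·m counterclockwise.
Load: 15 × 9.8 = 147 N down at 1.5 m → arm 0.4 m, τ = 147 × 0.4 = 58.8 N·m counterclockwise.
Net moment of existing loads = 43.51 N·m counterclockwise.
The lamp weighs 5.7 × 9.8 = 55.86 N and must supply an equal clockwise moment, so its lever arm about the knife-edge support is 43.51 / 55.86 = 0.779 m.
That puts it at 1.9 + 0.779 = 2.68 m from the left end.

x ≈ 2.68 m from the left end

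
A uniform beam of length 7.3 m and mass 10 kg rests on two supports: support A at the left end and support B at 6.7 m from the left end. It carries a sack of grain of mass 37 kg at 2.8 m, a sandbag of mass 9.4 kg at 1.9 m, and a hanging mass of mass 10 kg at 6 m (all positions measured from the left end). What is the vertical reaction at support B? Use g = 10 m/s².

About support A:
Beam weight: 10 × 10 = 100 N down at 3.65 m → arm 3.65 m, τ = 100 × 3.65 = 365 N·m clockwise.
Sack of grain: 37 × 10 = 370 N down at 2.8 m → arm 2.8 m, τ = 370 × 2.8 = 1036 N·m clockwise.
Sandbag: 9.4 × 10 = 94 N down at 1.9 m → arm 1.9 m, τ = 94 × 1.9 = 178.6 N·m clockwise.
Hanging mass: 10 × 10 = 100 N down at 6 m → arm 6 m, τ = 100 × 6 = 600 N·m clockwise.
Net load moment about support A = 2180 N·m clockwise.
Reaction R at support B is upward at 6.7 m, arm 6.7 m → moment R × 6.7 counterclockwise.
Στ = 0 ⇒ R × 6.7 = 2180 ⇒ R = 325 N.

R_B ≈ 325 N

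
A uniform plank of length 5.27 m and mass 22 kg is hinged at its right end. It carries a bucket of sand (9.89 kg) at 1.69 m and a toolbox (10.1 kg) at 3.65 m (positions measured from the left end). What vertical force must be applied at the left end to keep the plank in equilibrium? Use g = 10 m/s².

About the right end:
Beam weight: 22 × 10 = 220 N down at 2.635 m → arm 2.635 m, τ = 220 × 2.635 = 579.7 N·m counterclockwise.
Bucket of sand: 9.89 × 10 = 98.9 N down at 1.69 m → arm 3.58 m, τ = 98.9 × 3.58 = 354.1 N·m counterclockwise.
Toolbox: 10.1 × 10 = 101 N down at 3.65 m → arm 1.62 m, τ = 101 × 1.62 = 163.6 N·m counterclockwise.
Net moment of the loads = 1097 N·m counterclockwise.
The upward force F acts at the left end, arm 5.27 m, giving F × 5.27 clockwise.
Setting net torque to zero: F × 5.27 = 1097 → F = 1097 / 5.27 = 208 N.

F ≈ 208 N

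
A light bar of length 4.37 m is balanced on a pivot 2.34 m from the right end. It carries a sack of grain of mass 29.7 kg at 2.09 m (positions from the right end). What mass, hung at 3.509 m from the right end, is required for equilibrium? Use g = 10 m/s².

m ≈ 6.35 kg

Taking torques about the pivot (at 2.34 m from the right end):
Sack of grain: 29.7 × 10 = 297 N down at 2.09 m → arm 0.25 m, τ = 297 × 0.25 = 74.25 N·m clockwise.
Net moment of known loads = 74.25 N·m clockwise.
An unknown mass m at 3.509 m has arm 1.169 m; its moment is m·g·1.169 counterclockwise.
Balancing moments: m × 10 × 1.169 = 74.25, giving m = 74.25 / (10 × 1.169) = 6.35 kg.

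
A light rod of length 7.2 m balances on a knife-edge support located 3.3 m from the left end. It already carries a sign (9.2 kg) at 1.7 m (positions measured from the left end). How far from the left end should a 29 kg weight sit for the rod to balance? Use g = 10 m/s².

x ≈ 3.81 m from the left end

Take moments about the knife-edge support (at 3.3 m from the left end).
Sign: 9.2 × 10 = 92 N down at 1.7 m → arm 1.6 m, τ = 92 × 1.6 = 147.2 N·m counterclockwise.
Net moment of existing loads = 147.2 N·m counterclockwise.
The weight weighs 29 × 10 = 290 N and must supply an equal clockwise moment, so its lever arm about the knife-edge support is 147.2 / 290 = 0.508 m.
That puts it at 3.3 + 0.508 = 3.81 m from the left end.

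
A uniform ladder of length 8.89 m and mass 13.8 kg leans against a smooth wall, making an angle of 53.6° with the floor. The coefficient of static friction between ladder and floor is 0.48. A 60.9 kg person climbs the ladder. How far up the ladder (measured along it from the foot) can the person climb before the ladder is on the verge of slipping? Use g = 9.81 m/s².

Taking torques about the foot of the ladder:
Ladder weight 13.8×9.81 = 135.4 N acts at 4.445 m along the ladder; its horizontal arm is 4.445·cos53.6° = 2.638 m → τ = 357.2 N·m clockwise.
Person weight 60.9×9.81 = 597.4 N at distance d → arm d·cos53.6° → τ = 597.4·d·0.5934 clockwise.
Wall normal N at the top has arm L sinθ = 7.156 m counterclockwise, so Στ = 0 gives N·7.156 = 357.2 + 354.5·d.
ΣFy = 0 ⇒ N_floor = 732.8 N, so the maximum friction is μ_s·N_floor = 0.48×732.8 = 351.7 N. ΣFx = 0 ⇒ N_wall = f, so at the slipping point N = 351.7 N.
Substituting: 351.7×7.156 = 357.2 + 354.5·d ⇒ d = (2517 − 357.2) / 354.5 = 6.09 m.

d ≈ 6.09 m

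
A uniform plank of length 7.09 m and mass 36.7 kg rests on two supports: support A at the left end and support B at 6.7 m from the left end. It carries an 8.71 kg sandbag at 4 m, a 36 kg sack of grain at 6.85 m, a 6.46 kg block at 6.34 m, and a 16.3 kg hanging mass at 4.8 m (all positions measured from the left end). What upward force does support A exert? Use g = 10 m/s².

Taking torques about support B:
Beam weight: 36.7 × 10 = 367 N down at 3.545 m → arm 3.155 m, τ = 367 × 3.155 = 1158 N·m counterclockwise.
Sandbag: 8.71 × 10 = 87.1 N down at 4 m → arm 2.7 m, τ = 87.1 × 2.7 = 235.2 N·m counterclockwise.
Sack of grain: 36 × 10 = 360 N down at 6.85 m → arm 0.15 m, τ = 360 × 0.15 = 54 N·m clockwise.
Block: 6.46 × 10 = 64.6 N down at 6.34 m → arm 0.36 m, τ = 64.6 × 0.36 = 23.26 N·m counterclockwise.
Hanging mass: 16.3 × 10 = 163 N down at 4.8 m → arm 1.9 m, τ = 163 × 1.9 = 309.7 N·m counterclockwise.
Net load moment about support B = 1672 N·m counterclockwise.
Reaction R at support A is upward at 0 m, arm 6.7 m → moment R × 6.7 clockwise.
Balancing moments: R × 6.7 = 1672, giving R = 250 N.

R_A ≈ 250 N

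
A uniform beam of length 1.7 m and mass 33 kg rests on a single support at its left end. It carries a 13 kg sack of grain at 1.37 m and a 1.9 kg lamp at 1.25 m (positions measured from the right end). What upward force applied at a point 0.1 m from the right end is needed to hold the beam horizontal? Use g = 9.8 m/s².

About the left end:
Beam weight: 33 × 9.8 = 323.4 N down at 0.85 m → arm 0.85 m, τ = 323.4 × 0.85 = 274.9 N·m clockwise.
Sack of grain: 13 × 9.8 = 127.4 N down at 1.37 m → arm 0.33 m, τ = 127.4 × 0.33 = 42.04 N·m clockwise.
Lamp: 1.9 × 9.8 = 18.62 N down at 1.25 m → arm 0.45 m, τ = 18.62 × 0.45 = 8.379 N·m clockwise.
Net moment of the loads = 325.3 N·m clockwise.
The upward force F acts at a point 0.1 m from the right end, arm 1.6 m, giving F × 1.6 counterclockwise.
Setting net torque to zero: F × 1.6 = 325.3 → F = 325.3 / 1.6 = 203 N.

F ≈ 203 N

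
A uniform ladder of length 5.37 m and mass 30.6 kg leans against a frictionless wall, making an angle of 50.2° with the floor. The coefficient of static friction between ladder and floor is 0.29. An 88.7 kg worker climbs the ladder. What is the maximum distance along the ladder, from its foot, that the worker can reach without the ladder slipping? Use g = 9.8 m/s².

Sum moments about the foot of the ladder (the floor normal and friction both act there and drop out).
Ladder weight 30.6×9.8 = 299.9 N acts at 2.685 m along the ladder; its horizontal arm is 2.685·cos50.2° = 1.719 m → τ = 515.5 N·m clockwise.
Worker weight 88.7×9.8 = 869.3 N at distance d → arm d·cos50.2° → τ = 869.3·d·0.6401 clockwise.
Wall normal N at the top has arm L sinθ = 4.126 m counterclockwise, so Στ = 0 gives N·4.126 = 515.5 + 556.4·d.
ΣFy = 0 ⇒ N_floor = 1169 N, so the maximum friction is μ_s·N_floor = 0.29×1169 = 339 N. ΣFx = 0 ⇒ N_wall = f, so at the slipping point N = 339 N.
Substituting: 339×4.126 = 515.5 + 556.4·d ⇒ d = (1399 − 515.5) / 556.4 = 1.59 m.

d ≈ 1.59 m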